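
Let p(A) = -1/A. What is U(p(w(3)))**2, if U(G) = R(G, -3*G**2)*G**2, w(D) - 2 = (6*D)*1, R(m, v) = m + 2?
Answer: 1521/64000000 ≈ 2.3766e-5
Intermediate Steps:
R(m, v) = 2 + m
w(D) = 2 + 6*D (w(D) = 2 + (6*D)*1 = 2 + 6*D)
U(G) = G**2*(2 + G) (U(G) = (2 + G)*G**2 = G**2*(2 + G))
U(p(w(3)))**2 = ((-1/(2 + 6*3))**2*(2 - 1/(2 + 6*3)))**2 = ((-1/(2 + 18))**2*(2 - 1/(2 + 18)))**2 = ((-1/20)**2*(2 - 1/20))**2 = ((1/400)*(39/20))**2 = (39/8000)**2 = 1521/64000000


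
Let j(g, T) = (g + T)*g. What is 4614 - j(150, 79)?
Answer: -29736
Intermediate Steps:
j(g, T) = g*(T + g) (j(g, T) = (T + g)*g = g*(T + g))
4614 - j(150, 79) = 4614 - 150*(79 + 150) = 4614 - 150*229 = 4614 - 1*34350 = 4614 - 34350 = -29736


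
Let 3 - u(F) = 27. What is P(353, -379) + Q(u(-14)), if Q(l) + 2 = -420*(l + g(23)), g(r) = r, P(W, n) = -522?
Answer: -104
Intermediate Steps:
u(F) = -24 (u(F) = 3 - 1*27 = 3 - 27 = -24)
Q(l) = -9662 - 420*l (Q(l) = -2 - 420*(l + 23) = -2 - 420*(23 + l) = -2 + (-9660 - 420*l) = -9662 - 420*l)
P(353, -379) + Q(u(-14)) = -522 + (-9662 - 420*(-24)) = -522 + (-9662 + 10080) = -522 + 418 = -104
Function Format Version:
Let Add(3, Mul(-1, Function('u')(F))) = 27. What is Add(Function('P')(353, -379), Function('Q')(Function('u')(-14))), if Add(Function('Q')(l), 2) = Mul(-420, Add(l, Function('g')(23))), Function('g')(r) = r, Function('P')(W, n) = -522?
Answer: -104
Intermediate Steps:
Function('u')(F) = -24 (Function('u')(F) = Add(3, Mul(-1, 27)) = Add(3, -27) = -24)
Function('Q')(l) = Add(-9662, Mul(-420, l)) (Function('Q')(l) = Add(-2, Mul(-420, Add(l, 23))) = Add(-2, Mul(-420, Add(23, l))) = Add(-2, Add(-9660, Mul(-420, l))) = Add(-9662, Mul(-420, l)))
Add(Function('P')(353, -379), Function('Q')(Function('u')(-14))) = Add(-522, Add(-9662, Mul(-420, -24))) = Add(-522, Add(-9662, 10080)) = Add(-522, 418) = -104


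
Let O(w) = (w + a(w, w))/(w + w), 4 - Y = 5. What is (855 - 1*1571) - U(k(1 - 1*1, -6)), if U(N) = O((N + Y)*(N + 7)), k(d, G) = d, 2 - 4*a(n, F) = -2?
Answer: -5015/7 ≈ -716.43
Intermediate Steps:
a(n, F) = 1 (a(n, F) = ½ - ¼*(-2) = ½ + ½ = 1)
Y = -1 (Y = 4 - 1*5 = 4 - 5 = -1)
O(w) = (1 + w)/(2*w) (O(w) = (w + 1)/(w + w) = (1 + w)/((2*w)) = (1 + w)*(1/(2*w)) = (1 + w)/(2*w))
U(N) = (1 + (-1 + N)*(7 + N))/(2*(-1 + N)*(7 + N)) (U(N) = (1 + (N - 1)*(N + 7))/(2*(((N - 1)*(N + 7)))) = (1 + (-1 + N)*(7 + N))/(2*(((-1 + N)*(7 + N)))) = (1/((-1 + N)*(7 + N)))*(1 + (-1 + N)*(7 + N))/2 = (1 + (-1 + N)*(7 + N))/(2*(-1 + N)*(7 + N)))
(855 - 1*1571) - U(k(1 - 1*1, -6)) = (855 - 1*1571) - (-6 + (1 - 1*1)² + 6*(1 - 1*1))/(2*(-7 + (1 - 1*1)² + 6*(1 - 1*1))) = (855 - 1571) - (-6 + (1 - 1)² + 6*(1 - 1))/(2*(-7 + (1 - 1)² + 6*(1 - 1))) = -716 - (-6 + 0² + 6*0)/(2*(-7 + 0² + 6*0)) = -716 - (-6 + 0 + 0)/(2*(-7 + 0 + 0)) = -716 - (-6)/(2*(-7)) = -716 - (-1)*(-6)/(2*7) = -716 - 1*3/7 = -716 - 3/7 = -5015/7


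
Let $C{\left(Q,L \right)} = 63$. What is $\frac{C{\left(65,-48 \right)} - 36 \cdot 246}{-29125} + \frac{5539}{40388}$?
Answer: $\frac{516455059}{1176300500} \approx 0.43905$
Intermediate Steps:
$\frac{C{\left(65,-48 \right)} - 36 \cdot 246}{-29125} + \frac{5539}{40388} = \frac{63 - 36 \cdot 246}{-29125} + \frac{5539}{40388} = \left(63 - 8856\right) \left(- \frac{1}{29125}\right) + 5539 \cdot \frac{1}{40388} = \left(63 - 8856\right) \left(- \frac{1}{29125}\right) + \frac{5539}{40388} = \left(-8793\right) \left(- \frac{1}{29125}\right) + \frac{5539}{40388} = \frac{8793}{29125} + \frac{5539}{40388} = \frac{516455059}{1176300500}$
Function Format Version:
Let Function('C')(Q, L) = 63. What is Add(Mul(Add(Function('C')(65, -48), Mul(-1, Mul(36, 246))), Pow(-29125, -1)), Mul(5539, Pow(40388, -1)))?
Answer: Rational(516455059, 1176300500) ≈ 0.43905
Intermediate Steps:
Add(Mul(Add(Function('C')(65, -48), Mul(-1, Mul(36, 246))), Pow(-29125, -1)), Mul(5539, Pow(40388, -1))) = Add(Mul(Add(63, Mul(-1, Mul(36, 246))), Pow(-29125, -1)), Mul(5539, Pow(40388, -1))) = Add(Mul(Add(63, Mul(-1, 8856)), Rational(-1, 29125)), Mul(5539, Rational(1, 40388))) = Add(Mul(Add(63, -8856), Rational(-1, 29125)), Rational(5539, 40388)) = Add(Mul(-8793, Rational(-1, 29125)), Rational(5539, 40388)) = Add(Rational(8793, 29125), Rational(5539, 40388)) = Rational(516455059, 1176300500)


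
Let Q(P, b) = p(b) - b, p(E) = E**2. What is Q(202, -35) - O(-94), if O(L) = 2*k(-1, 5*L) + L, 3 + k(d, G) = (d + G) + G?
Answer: 3242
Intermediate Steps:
k(d, G) = -3 + d + 2*G (k(d, G) = -3 + ((d + G) + G) = -3 + ((G + d) + G) = -3 + (d + 2*G) = -3 + d + 2*G)
O(L) = -8 + 21*L (O(L) = 2*(-3 - 1 + 2*(5*L)) + L = 2*(-3 - 1 + 10*L) + L = 2*(-4 + 10*L) + L = (-8 + 20*L) + L = -8 + 21*L)
Q(P, b) = b**2 - b
Q(202, -35) - O(-94) = -35*(-1 - 35) - (-8 + 21*(-94)) = -35*(-36) - (-8 - 1974) = 1260 - 1*(-1982) = 1260 + 1982 = 3242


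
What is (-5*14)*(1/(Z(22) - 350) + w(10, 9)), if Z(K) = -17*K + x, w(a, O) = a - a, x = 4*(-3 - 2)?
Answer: 35/372 ≈ 0.094086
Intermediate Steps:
x = -20 (x = 4*(-5) = -20)
w(a, O) = 0
Z(K) = -20 - 17*K (Z(K) = -17*K - 20 = -20 - 17*K)
(-5*14)*(1/(Z(22) - 350) + w(10, 9)) = (-5*14)*(1/((-20 - 17*22) - 350) + 0) = -70*(1/((-20 - 374) - 350) + 0) = -70*(1/(-394 - 350) + 0) = -70*(1/(-744) + 0) = -70*(-1/744 + 0) = -70*(-1/744) = 35/372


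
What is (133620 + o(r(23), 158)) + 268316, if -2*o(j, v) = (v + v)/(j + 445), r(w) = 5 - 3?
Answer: 179665234/447 ≈ 4.0194e+5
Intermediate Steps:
r(w) = 2
o(j, v) = -v/(445 + j) (o(j, v) = -(v + v)/(2*(j + 445)) = -2*v/(2*(445 + j)) = -v/(445 + j))
(133620 + o(r(23), 158)) + 268316 = (133620 - 1*158/(445 + 2)) + 268316 = (133620 - 1*158/447) + 268316 = (133620 - 1*158*1/447) + 268316 = (133620 - 158/447) + 268316 = 59727982/447 + 268316 = 179665234/447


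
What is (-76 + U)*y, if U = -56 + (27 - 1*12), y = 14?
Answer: -1638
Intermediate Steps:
U = -41 (U = -56 + (27 - 12) = -56 + 15 = -41)
(-76 + U)*y = (-76 - 41)*14 = -117*14 = -1638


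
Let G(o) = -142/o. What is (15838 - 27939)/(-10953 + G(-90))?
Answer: 544545/492814 ≈ 1.1050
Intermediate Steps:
(15838 - 27939)/(-10953 + G(-90)) = (15838 - 27939)/(-10953 - 142/(-90)) = -12101/(-10953 - 142*(-1/90)) = -12101/(-10953 + 71/45) = -12101/(-492814/45) = -12101*(-45/492814) = 544545/492814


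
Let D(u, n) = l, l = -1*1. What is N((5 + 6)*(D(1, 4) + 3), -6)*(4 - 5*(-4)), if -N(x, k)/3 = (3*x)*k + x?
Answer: 26928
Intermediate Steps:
l = -1
D(u, n) = -1
N(x, k) = -3*x - 9*k*x (N(x, k) = -3*((3*x)*k + x) = -3*(3*k*x + x) = -3*(x + 3*k*x) = -3*x - 9*k*x)
N((5 + 6)*(D(1, 4) + 3), -6)*(4 - 5*(-4)) = (-3*(5 + 6)*(-1 + 3)*(1 + 3*(-6)))*(4 - 5*(-4)) = (-3*11*2*(1 - 18))*(4 + 20) = -3*22*(-17)*24 = 1122*24 = 26928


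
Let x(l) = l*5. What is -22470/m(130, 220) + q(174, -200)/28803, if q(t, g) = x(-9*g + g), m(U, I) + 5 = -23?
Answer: 46244815/57606 ≈ 802.78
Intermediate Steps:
x(l) = 5*l
m(U, I) = -28 (m(U, I) = -5 - 23 = -28)
q(t, g) = -40*g (q(t, g) = 5*(-9*g + g) = 5*(-8*g) = -40*g)
-22470/m(130, 220) + q(174, -200)/28803 = -22470/(-28) - 40*(-200)/28803 = -22470*(-1/28) + 8000*(1/28803) = 1605/2 + 8000/28803 = 46244815/57606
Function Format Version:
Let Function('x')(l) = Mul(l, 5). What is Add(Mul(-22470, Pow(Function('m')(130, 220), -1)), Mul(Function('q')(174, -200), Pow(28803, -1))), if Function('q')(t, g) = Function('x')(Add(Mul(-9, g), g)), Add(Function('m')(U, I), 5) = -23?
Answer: Rational(46244815, 57606) ≈ 802.78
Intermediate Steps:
Function('x')(l) = Mul(5, l)
Function('m')(U, I) = -28 (Function('m')(U, I) = Add(-5, -23) = -28)
Function('q')(t, g) = Mul(-40, g) (Function('q')(t, g) = Mul(5, Add(Mul(-9, g), g)) = Mul(5, Mul(-8, g)) = Mul(-40, g))
Add(Mul(-22470, Pow(Function('m')(130, 220), -1)), Mul(Function('q')(174, -200), Pow(28803, -1))) = Add(Mul(-22470, Pow(-28, -1)), Mul(Mul(-40, -200), Pow(28803, -1))) = Add(Mul(-22470, Rational(-1, 28)), Mul(8000, Rational(1, 28803))) = Add(Rational(1605, 2), Rational(8000, 28803)) = Rational(46244815, 57606)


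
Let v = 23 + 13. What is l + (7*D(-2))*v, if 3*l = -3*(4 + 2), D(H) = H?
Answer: -510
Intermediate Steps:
l = -6 (l = (-3*(4 + 2))/3 = (-3*6)/3 = (⅓)*(-18) = -6)
v = 36
l + (7*D(-2))*v = -6 + (7*(-2))*36 = -6 - 14*36 = -6 - 504 = -510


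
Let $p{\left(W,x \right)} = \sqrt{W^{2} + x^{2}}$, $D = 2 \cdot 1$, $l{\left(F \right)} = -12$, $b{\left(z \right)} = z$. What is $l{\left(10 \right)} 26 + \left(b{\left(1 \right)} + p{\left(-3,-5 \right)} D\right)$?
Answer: $-311 + 2 \sqrt{34} \approx -299.34$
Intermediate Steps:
$D = 2$
$l{\left(10 \right)} 26 + \left(b{\left(1 \right)} + p{\left(-3,-5 \right)} D\right) = \left(-12\right) 26 + \left(1 + \sqrt{\left(-3\right)^{2} + \left(-5\right)^{2}} \cdot 2\right) = -312 + \left(1 + \sqrt{9 + 25} \cdot 2\right) = -312 + \left(1 + \sqrt{34} \cdot 2\right) = -312 + \left(1 + 2 \sqrt{34}\right) = -311 + 2 \sqrt{34}$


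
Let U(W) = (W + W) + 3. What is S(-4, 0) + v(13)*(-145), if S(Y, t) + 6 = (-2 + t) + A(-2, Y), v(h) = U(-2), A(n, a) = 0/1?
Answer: 137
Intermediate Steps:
A(n, a) = 0 (A(n, a) = 0*1 = 0)
U(W) = 3 + 2*W (U(W) = 2*W + 3 = 3 + 2*W)
v(h) = -1 (v(h) = 3 + 2*(-2) = 3 - 4 = -1)
S(Y, t) = -8 + t (S(Y, t) = -6 + ((-2 + t) + 0) = -6 + (-2 + t) = -8 + t)
S(-4, 0) + v(13)*(-145) = (-8 + 0) - 1*(-145) = -8 + 145 = 137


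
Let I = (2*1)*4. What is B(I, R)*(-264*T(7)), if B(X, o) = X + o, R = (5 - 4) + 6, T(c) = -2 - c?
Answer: 35640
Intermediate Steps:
R = 7 (R = 1 + 6 = 7)
I = 8 (I = 2*4 = 8)
B(I, R)*(-264*T(7)) = (8 + 7)*(-264*(-2 - 1*7)) = 15*(-264*(-2 - 7)) = 15*(-264*(-9)) = 15*2376 = 35640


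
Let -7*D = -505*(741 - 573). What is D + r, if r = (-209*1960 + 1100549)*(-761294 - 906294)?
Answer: -1152151545372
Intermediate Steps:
D = 12120 (D = -(-505)*(741 - 573)/7 = -(-505)*168/7 = -⅐*(-84840) = 12120)
r = -1152151557492 (r = (-409640 + 1100549)*(-1667588) = 690909*(-1667588) = -1152151557492)
D + r = 12120 - 1152151557492 = -1152151545372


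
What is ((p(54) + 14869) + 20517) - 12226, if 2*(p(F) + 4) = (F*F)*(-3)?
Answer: 18782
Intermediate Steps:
p(F) = -4 - 3*F**2/2 (p(F) = -4 + ((F*F)*(-3))/2 = -4 + (F**2*(-3))/2 = -4 + (-3*F**2)/2 = -4 - 3*F**2/2)
((p(54) + 14869) + 20517) - 12226 = (((-4 - 3/2*54**2) + 14869) + 20517) - 12226 = (((-4 - 3/2*2916) + 14869) + 20517) - 12226 = (((-4 - 4374) + 14869) + 20517) - 12226 = ((-4378 + 14869) + 20517) - 12226 = (10491 + 20517) - 12226 = 31008 - 12226 = 18782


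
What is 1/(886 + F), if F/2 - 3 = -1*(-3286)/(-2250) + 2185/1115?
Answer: 250875/224030972 ≈ 0.0011198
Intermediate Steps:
F = 1755722/250875 (F = 6 + 2*(-1*(-3286)/(-2250) + 2185/1115) = 6 + 2*(3286*(-1/2250) + 2185*(1/1115)) = 6 + 2*(-1643/1125 + 437/223) = 6 + 2*(125236/250875) = 6 + 250472/250875 = 1755722/250875 ≈ 6.9984)
1/(886 + F) = 1/(886 + 1755722/250875) = 1/(224030972/250875) = 250875/224030972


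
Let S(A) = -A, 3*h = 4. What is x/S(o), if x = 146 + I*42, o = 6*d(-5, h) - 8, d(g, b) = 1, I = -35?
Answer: -662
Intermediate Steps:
h = 4/3 (h = (⅓)*4 = 4/3 ≈ 1.3333)
o = -2 (o = 6*1 - 8 = 6 - 8 = -2)
x = -1324 (x = 146 - 35*42 = 146 - 1470 = -1324)
x/S(o) = -1324/((-1*(-2))) = -1324/2 = -1324*½ = -662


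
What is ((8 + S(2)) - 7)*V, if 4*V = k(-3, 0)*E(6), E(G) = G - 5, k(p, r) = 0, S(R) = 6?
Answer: 0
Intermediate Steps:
E(G) = -5 + G
V = 0 (V = (0*(-5 + 6))/4 = (0*1)/4 = (¼)*0 = 0)
((8 + S(2)) - 7)*V = ((8 + 6) - 7)*0 = (14 - 7)*0 = 7*0 = 0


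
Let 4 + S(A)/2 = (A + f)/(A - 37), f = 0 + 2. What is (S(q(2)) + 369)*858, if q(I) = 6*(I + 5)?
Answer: 1624194/5 ≈ 3.2484e+5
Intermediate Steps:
q(I) = 30 + 6*I (q(I) = 6*(5 + I) = 30 + 6*I)
f = 2
S(A) = -8 + 2*(2 + A)/(-37 + A) (S(A) = -8 + 2*((A + 2)/(A - 37)) = -8 + 2*((2 + A)/(-37 + A)) = -8 + 2*(2 + A)/(-37 + A))
(S(q(2)) + 369)*858 = (6*(50 - (30 + 6*2))/(-37 + (30 + 6*2)) + 369)*858 = (6*(50 - (30 + 12))/(-37 + (30 + 12)) + 369)*858 = (6*(50 - 1*42)/(-37 + 42) + 369)*858 = (6*(50 - 42)/5 + 369)*858 = (6*(⅕)*8 + 369)*858 = (48/5 + 369)*858 = (1893/5)*858 = 1624194/5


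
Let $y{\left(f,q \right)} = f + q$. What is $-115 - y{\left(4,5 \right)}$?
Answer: $-124$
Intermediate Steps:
$-115 - y{\left(4,5 \right)} = -115 - \left(4 + 5\right) = -115 - 9 = -124$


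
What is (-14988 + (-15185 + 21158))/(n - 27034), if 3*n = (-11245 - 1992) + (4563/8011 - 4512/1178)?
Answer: 25522252911/89030395118 ≈ 0.28667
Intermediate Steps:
n = -62473891732/14155437 (n = ((-11245 - 1992) + (4563/8011 - 4512/1178))/3 = (-13237 + (4563*(1/8011) - 4512*1/1178))/3 = (-13237 + (4563/8011 - 2256/589))/3 = (-13237 - 15385209/4718479)/3 = (⅓)*(-62473891732/4718479) = -62473891732/14155437 ≈ -4413.4)
(-14988 + (-15185 + 21158))/(n - 27034) = (-14988 + (-15185 + 21158))/(-62473891732/14155437 - 27034) = (-14988 + 5973)/(-445151975590/14155437) = -9015*(-14155437/445151975590) = 25522252911/89030395118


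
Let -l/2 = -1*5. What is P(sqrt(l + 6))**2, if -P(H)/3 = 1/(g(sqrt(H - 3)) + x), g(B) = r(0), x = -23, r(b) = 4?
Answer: 9/361 ≈ 0.024931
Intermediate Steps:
l = 10 (l = -(-2)*5 = -2*(-5) = 10)
g(B) = 4
P(H) = 3/19 (P(H) = -3/(4 - 23) = -3/(-19) = -3*(-1/19) = 3/19)
P(sqrt(l + 6))**2 = (3/19)**2 = 9/361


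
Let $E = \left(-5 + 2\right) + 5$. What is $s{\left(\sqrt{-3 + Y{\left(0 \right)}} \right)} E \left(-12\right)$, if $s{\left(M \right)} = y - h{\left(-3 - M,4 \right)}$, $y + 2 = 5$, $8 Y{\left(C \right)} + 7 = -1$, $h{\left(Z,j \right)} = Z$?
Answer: $-144 - 48 i \approx -144.0 - 48.0 i$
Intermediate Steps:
$Y{\left(C \right)} = -1$ ($Y{\left(C \right)} = - \frac{7}{8} + \frac{1}{8} \left(-1\right) = - \frac{7}{8} - \frac{1}{8} = -1$)
$y = 3$ ($y = -2 + 5 = 3$)
$E = 2$ ($E = -3 + 5 = 2$)
$s{\left(M \right)} = 6 + M$ ($s{\left(M \right)} = 3 - \left(-3 - M\right) = 3 + \left(3 + M\right) = 6 + M$)
$s{\left(\sqrt{-3 + Y{\left(0 \right)}} \right)} E \left(-12\right) = \left(6 + \sqrt{-3 - 1}\right) 2 \left(-12\right) = \left(6 + \sqrt{-4}\right) 2 \left(-12\right) = \left(6 + 2 i\right) 2 \left(-12\right) = \left(12 + 4 i\right) \left(-12\right) = -144 - 48 i$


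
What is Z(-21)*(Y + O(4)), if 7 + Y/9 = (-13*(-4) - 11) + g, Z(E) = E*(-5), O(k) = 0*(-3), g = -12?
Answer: 20790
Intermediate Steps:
O(k) = 0
Z(E) = -5*E
Y = 198 (Y = -63 + 9*((-13*(-4) - 11) - 12) = -63 + 9*((52 - 11) - 12) = -63 + 9*(41 - 12) = -63 + 9*29 = -63 + 261 = 198)
Z(-21)*(Y + O(4)) = (-5*(-21))*(198 + 0) = 105*198 = 20790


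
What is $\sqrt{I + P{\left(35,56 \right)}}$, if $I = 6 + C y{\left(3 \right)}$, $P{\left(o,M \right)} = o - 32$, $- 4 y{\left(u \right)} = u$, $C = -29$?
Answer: $\frac{\sqrt{123}}{2} \approx 5.5453$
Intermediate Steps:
$y{\left(u \right)} = - \frac{u}{4}$
$P{\left(o,M \right)} = -32 + o$ ($P{\left(o,M \right)} = o - 32 = -32 + o$)
$I = \frac{111}{4}$ ($I = 6 - 29 \left(\left(- \frac{1}{4}\right) 3\right) = 6 - - \frac{87}{4} = 6 + \frac{87}{4} = \frac{111}{4} \approx 27.75$)
$\sqrt{I + P{\left(35,56 \right)}} = \sqrt{\frac{111}{4} + \left(-32 + 35\right)} = \sqrt{\frac{111}{4} + 3} = \sqrt{\frac{123}{4}} = \frac{\sqrt{123}}{2}$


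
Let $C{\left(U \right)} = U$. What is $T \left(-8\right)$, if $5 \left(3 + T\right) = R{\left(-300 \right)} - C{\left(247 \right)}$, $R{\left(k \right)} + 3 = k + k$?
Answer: $1384$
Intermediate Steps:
$R{\left(k \right)} = -3 + 2 k$ ($R{\left(k \right)} = -3 + \left(k + k\right) = -3 + 2 k$)
$T = -173$ ($T = -3 + \frac{\left(-3 + 2 \left(-300\right)\right) - 247}{5} = -3 + \frac{\left(-3 - 600\right) - 247}{5} = -3 + \frac{-603 - 247}{5} = -3 + \frac{1}{5} \left(-850\right) = -3 - 170 = -173$)
$T \left(-8\right) = \left(-173\right) \left(-8\right) = 1384$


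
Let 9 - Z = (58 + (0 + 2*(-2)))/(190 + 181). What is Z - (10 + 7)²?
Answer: -103934/371 ≈ -280.15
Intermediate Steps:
Z = 3285/371 (Z = 9 - (58 + (0 + 2*(-2)))/(190 + 181) = 9 - (58 + (0 - 4))/371 = 9 - (58 - 4)/371 = 9 - 54/371 = 3285/371 ≈ 8.8544)
Z - (10 + 7)² = 3285/371 - (10 + 7)² = 3285/371 - 1*17² = 3285/371 - 1*289 = 3285/371 - 289 = -103934/371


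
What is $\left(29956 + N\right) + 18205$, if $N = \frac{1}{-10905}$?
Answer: $\frac{525195704}{10905} \approx 48161.0$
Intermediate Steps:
$N = - \frac{1}{10905} \approx -9.1701 \cdot 10^{-5}$
$\left(29956 + N\right) + 18205 = \left(29956 - \frac{1}{10905}\right) + 18205 = \frac{326670179}{10905} + 18205 = \frac{525195704}{10905}$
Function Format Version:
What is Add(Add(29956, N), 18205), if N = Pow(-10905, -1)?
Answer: Rational(525195704, 10905) ≈ 48161.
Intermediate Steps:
N = Rational(-1, 10905) ≈ -9.1701e-5
Add(Add(29956, N), 18205) = Add(Add(29956, Rational(-1, 10905)), 18205) = Add(Rational(326670179, 10905), 18205) = Rational(525195704, 10905)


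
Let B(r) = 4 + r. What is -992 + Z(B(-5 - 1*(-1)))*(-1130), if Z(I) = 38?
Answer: -43932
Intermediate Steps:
-992 + Z(B(-5 - 1*(-1)))*(-1130) = -992 + 38*(-1130) = -992 - 42940 = -43932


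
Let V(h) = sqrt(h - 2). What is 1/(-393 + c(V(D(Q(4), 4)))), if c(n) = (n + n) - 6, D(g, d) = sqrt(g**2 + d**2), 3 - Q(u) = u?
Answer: -1/(399 - 2*sqrt(-2 + sqrt(17))) ≈ -0.0025247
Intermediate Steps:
Q(u) = 3 - u
D(g, d) = sqrt(d**2 + g**2)
V(h) = sqrt(-2 + h)
c(n) = -6 + 2*n (c(n) = 2*n - 6 = -6 + 2*n)
1/(-393 + c(V(D(Q(4), 4)))) = 1/(-393 + (-6 + 2*sqrt(-2 + sqrt(4**2 + (3 - 1*4)**2)))) = 1/(-393 + (-6 + 2*sqrt(-2 + sqrt(16 + (3 - 4)**2)))) = 1/(-393 + (-6 + 2*sqrt(-2 + sqrt(16 + (-1)**2)))) = 1/(-393 + (-6 + 2*sqrt(-2 + sqrt(16 + 1)))) = 1/(-393 + (-6 + 2*sqrt(-2 + sqrt(17)))) = 1/(-399 + 2*sqrt(-2 + sqrt(17)))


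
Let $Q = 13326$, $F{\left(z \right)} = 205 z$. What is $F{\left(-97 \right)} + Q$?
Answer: $-6559$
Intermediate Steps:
$F{\left(-97 \right)} + Q = 205 \left(-97\right) + 13326 = -19885 + 13326 = -6559$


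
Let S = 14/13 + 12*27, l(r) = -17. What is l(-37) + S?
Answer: 4005/13 ≈ 308.08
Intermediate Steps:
S = 4226/13 (S = 14*(1/13) + 324 = 14/13 + 324 = 4226/13 ≈ 325.08)
l(-37) + S = -17 + 4226/13 = 4005/13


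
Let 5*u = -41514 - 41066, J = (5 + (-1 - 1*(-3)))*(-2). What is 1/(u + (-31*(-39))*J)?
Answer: -1/33442 ≈ -2.9903e-5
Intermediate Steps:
J = -14 (J = (5 + (-1 + 3))*(-2) = (5 + 2)*(-2) = 7*(-2) = -14)
u = -16516 (u = (-41514 - 41066)/5 = (⅕)*(-82580) = -16516)
1/(u + (-31*(-39))*J) = 1/(-16516 - 31*(-39)*(-14)) = 1/(-16516 + 1209*(-14)) = 1/(-16516 - 16926) = 1/(-33442) = -1/33442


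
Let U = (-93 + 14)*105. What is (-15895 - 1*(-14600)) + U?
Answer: -9590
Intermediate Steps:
U = -8295 (U = -79*105 = -8295)
(-15895 - 1*(-14600)) + U = (-15895 - 1*(-14600)) - 8295 = (-15895 + 14600) - 8295 = -1295 - 8295 = -9590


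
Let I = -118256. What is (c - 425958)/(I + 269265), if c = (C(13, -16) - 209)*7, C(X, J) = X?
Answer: -427330/151009 ≈ -2.8298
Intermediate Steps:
c = -1372 (c = (13 - 209)*7 = -196*7 = -1372)
(c - 425958)/(I + 269265) = (-1372 - 425958)/(-118256 + 269265) = -427330/151009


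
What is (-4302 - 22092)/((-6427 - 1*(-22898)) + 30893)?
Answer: -4399/7894 ≈ -0.55726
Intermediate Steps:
(-4302 - 22092)/((-6427 - 1*(-22898)) + 30893) = -26394/((-6427 + 22898) + 30893) = -26394/(16471 + 30893) = -26394/47364 = -26394*1/47364 = -4399/7894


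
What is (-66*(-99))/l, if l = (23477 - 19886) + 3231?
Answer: 363/379 ≈ 0.95778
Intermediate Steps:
l = 6822 (l = 3591 + 3231 = 6822)
(-66*(-99))/l = -66*(-99)/6822 = -6*(-1089)*(1/6822) = 6534*(1/6822) = 363/379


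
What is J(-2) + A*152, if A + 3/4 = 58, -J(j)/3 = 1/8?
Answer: 69613/8 ≈ 8701.6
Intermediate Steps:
J(j) = -3/8
A = 229/4 (A = -3/4 + 58 = 229/4 ≈ 57.250)
J(-2) + A*152 = -3/8 + (229/4)*152 = -3/8 + 8702 = 69613/8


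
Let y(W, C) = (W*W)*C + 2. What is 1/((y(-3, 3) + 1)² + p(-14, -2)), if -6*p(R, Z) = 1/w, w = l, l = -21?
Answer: 126/113401 ≈ 0.0011111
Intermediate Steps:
w = -21
p(R, Z) = 1/126 (p(R, Z) = -⅙/(-21) = -⅙*(-1/21) = 1/126)
y(W, C) = 2 + C*W² (y(W, C) = W²*C + 2 = C*W² + 2 = 2 + C*W²)
1/((y(-3, 3) + 1)² + p(-14, -2)) = 1/(((2 + 3*(-3)²) + 1)² + 1/126) = 1/(((2 + 3*9) + 1)² + 1/126) = 1/(((2 + 27) + 1)² + 1/126) = 1/((29 + 1)² + 1/126) = 1/(30² + 1/126) = 1/(900 + 1/126) = 1/(113401/126) = 126/113401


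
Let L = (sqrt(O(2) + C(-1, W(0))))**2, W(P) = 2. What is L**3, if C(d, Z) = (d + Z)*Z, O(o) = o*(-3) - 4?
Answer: -512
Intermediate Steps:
O(o) = -4 - 3*o (O(o) = -3*o - 4 = -4 - 3*o)
C(d, Z) = Z*(Z + d) (C(d, Z) = (Z + d)*Z = Z*(Z + d))
L = -8 (L = (sqrt((-4 - 3*2) + 2*(2 - 1)))**2 = (sqrt((-4 - 6) + 2*1))**2 = (sqrt(-10 + 2))**2 = (sqrt(-8))**2 = (2*I*sqrt(2))**2 = -8)
L**3 = (-8)**3 = -512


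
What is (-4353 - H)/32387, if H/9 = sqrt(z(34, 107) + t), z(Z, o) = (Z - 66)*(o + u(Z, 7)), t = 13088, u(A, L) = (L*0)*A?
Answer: -4353/32387 - 72*sqrt(151)/32387 ≈ -0.16172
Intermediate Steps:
u(A, L) = 0 (u(A, L) = 0*A = 0)
z(Z, o) = o*(-66 + Z) (z(Z, o) = (Z - 66)*(o + 0) = (-66 + Z)*o = o*(-66 + Z))
H = 72*sqrt(151) (H = 9*sqrt(107*(-66 + 34) + 13088) = 9*sqrt(107*(-32) + 13088) = 9*sqrt(-3424 + 13088) = 9*sqrt(9664) = 9*(8*sqrt(151)) = 72*sqrt(151) ≈ 884.75)
(-4353 - H)/32387 = (-4353 - 72*sqrt(151))/32387 = (-4353 - 72*sqrt(151))*(1/32387) = -4353/32387 - 72*sqrt(151)/32387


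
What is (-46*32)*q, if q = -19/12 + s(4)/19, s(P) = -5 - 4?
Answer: 172592/57 ≈ 3027.9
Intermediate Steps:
s(P) = -9
q = -469/228 (q = -19/12 - 9/19 = -469/228 ≈ -2.0570)
(-46*32)*q = -46*32*(-469/228) = -1472*(-469/228) = 172592/57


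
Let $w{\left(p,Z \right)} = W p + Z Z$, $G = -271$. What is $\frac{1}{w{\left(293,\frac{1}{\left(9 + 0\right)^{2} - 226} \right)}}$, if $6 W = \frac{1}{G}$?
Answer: $- \frac{34186650}{6158699} \approx -5.5509$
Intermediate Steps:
$W = - \frac{1}{1626}$ ($W = \frac{1}{6 \left(-271\right)} = \frac{1}{6} \left(- \frac{1}{271}\right) = - \frac{1}{1626} \approx -0.00061501$)
$w{\left(p,Z \right)} = Z^{2} - \frac{p}{1626}$ ($w{\left(p,Z \right)} = - \frac{p}{1626} + Z Z = - \frac{p}{1626} + Z^{2} = Z^{2} - \frac{p}{1626}$)
$\frac{1}{w{\left(293,\frac{1}{\left(9 + 0\right)^{2} - 226} \right)}} = \frac{1}{\left(\frac{1}{\left(9 + 0\right)^{2} - 226}\right)^{2} - \frac{293}{1626}} = \frac{1}{\left(\frac{1}{9^{2} - 226}\right)^{2} - \frac{293}{1626}} = \frac{1}{\left(\frac{1}{81 - 226}\right)^{2} - \frac{293}{1626}} = \frac{1}{\left(\frac{1}{-145}\right)^{2} - \frac{293}{1626}} = \frac{1}{\left(- \frac{1}{145}\right)^{2} - \frac{293}{1626}} = \frac{1}{\frac{1}{21025} - \frac{293}{1626}} = \frac{1}{- \frac{6158699}{34186650}} = - \frac{34186650}{6158699}$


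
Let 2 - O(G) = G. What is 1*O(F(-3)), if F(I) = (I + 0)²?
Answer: -7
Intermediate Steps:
F(I) = I²
O(G) = 2 - G
1*O(F(-3)) = 1*(2 - 1*(-3)²) = 1*(2 - 1*9) = 1*(2 - 9) = 1*(-7) = -7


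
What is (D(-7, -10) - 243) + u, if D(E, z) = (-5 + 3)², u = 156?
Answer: -83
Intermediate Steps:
D(E, z) = 4 (D(E, z) = (-2)² = 4)
(D(-7, -10) - 243) + u = (4 - 243) + 156 = -239 + 156 = -83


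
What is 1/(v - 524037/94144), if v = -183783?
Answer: -94144/17302590789 ≈ -5.4410e-6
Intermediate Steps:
1/(v - 524037/94144) = 1/(-183783 - 524037/94144) = 1/(-17302590789/94144) = -94144/17302590789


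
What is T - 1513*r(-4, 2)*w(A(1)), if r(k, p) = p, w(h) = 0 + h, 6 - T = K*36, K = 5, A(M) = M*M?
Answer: -3200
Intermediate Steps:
A(M) = M**2
T = -174 (T = 6 - 5*36 = 6 - 1*180 = 6 - 180 = -174)
w(h) = h
T - 1513*r(-4, 2)*w(A(1)) = -174 - 3026*1**2 = -174 - 3026 = -3200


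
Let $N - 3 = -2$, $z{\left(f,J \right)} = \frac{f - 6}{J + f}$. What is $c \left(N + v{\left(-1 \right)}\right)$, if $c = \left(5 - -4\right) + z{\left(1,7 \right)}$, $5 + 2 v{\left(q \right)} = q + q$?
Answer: $- \frac{335}{16} \approx -20.938$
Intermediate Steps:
$v{\left(q \right)} = - \frac{5}{2} + q$ ($v{\left(q \right)} = - \frac{5}{2} + \frac{q + q}{2} = - \frac{5}{2} + \frac{2 q}{2} = - \frac{5}{2} + q$)
$z{\left(f,J \right)} = \frac{-6 + f}{J + f}$
$N = 1$ ($N = 3 - 2 = 1$)
$c = \frac{67}{8}$ ($c = \left(5 - -4\right) + \frac{-6 + 1}{7 + 1} = \left(5 + 4\right) + \frac{1}{8} \left(-5\right) = 9 + \frac{1}{8} \left(-5\right) = 9 - \frac{5}{8} = \frac{67}{8} \approx 8.375$)
$c \left(N + v{\left(-1 \right)}\right) = \frac{67 \left(1 - \frac{7}{2}\right)}{8} = \frac{67}{8} \left(- \frac{5}{2}\right) = - \frac{335}{16}$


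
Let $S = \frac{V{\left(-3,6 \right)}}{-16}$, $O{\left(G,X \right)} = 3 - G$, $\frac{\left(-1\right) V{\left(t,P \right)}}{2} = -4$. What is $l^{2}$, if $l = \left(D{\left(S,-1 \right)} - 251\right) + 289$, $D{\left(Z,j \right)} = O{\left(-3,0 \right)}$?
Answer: $1936$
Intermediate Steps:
$V{\left(t,P \right)} = 8$ ($V{\left(t,P \right)} = \left(-2\right) \left(-4\right) = 8$)
$S = - \frac{1}{2}$ ($S = \frac{8}{-16} = 8 \left(- \frac{1}{16}\right) = - \frac{1}{2} \approx -0.5$)
$D{\left(Z,j \right)} = 6$ ($D{\left(Z,j \right)} = 3 - -3 = 3 + 3 = 6$)
$l = 44$ ($l = \left(6 - 251\right) + 289 = -245 + 289 = 44$)
$l^{2} = 44^{2} = 1936$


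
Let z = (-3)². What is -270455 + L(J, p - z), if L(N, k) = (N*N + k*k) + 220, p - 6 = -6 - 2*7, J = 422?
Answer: -91622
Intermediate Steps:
z = 9
p = -14 (p = 6 + (-6 - 2*7) = 6 + (-6 - 14) = 6 - 20 = -14)
L(N, k) = 220 + N² + k² (L(N, k) = (N² + k²) + 220 = 220 + N² + k²)
-270455 + L(J, p - z) = -270455 + (220 + 422² + (-14 - 1*9)²) = -270455 + (220 + 178084 + (-14 - 9)²) = -270455 + (220 + 178084 + (-23)²) = -270455 + (220 + 178084 + 529) = -270455 + 178833 = -91622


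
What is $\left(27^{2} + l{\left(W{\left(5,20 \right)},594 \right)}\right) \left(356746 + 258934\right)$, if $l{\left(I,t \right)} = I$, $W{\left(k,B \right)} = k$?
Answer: $451909120$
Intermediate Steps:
$\left(27^{2} + l{\left(W{\left(5,20 \right)},594 \right)}\right) \left(356746 + 258934\right) = \left(27^{2} + 5\right) \left(356746 + 258934\right) = \left(729 + 5\right) 615680 = 734 \cdot 615680 = 451909120$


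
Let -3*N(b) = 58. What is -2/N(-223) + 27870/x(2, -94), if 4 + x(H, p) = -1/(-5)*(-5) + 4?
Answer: -808227/29 ≈ -27870.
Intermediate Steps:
x(H, p) = -1 (x(H, p) = -4 + (-1/(-5)*(-5) + 4) = -4 + (-1*(-⅕)*(-5) + 4) = -4 + ((⅕)*(-5) + 4) = -4 + (-1 + 4) = -4 + 3 = -1)
N(b) = -58/3 (N(b) = -⅓*58 = -58/3)
-2/N(-223) + 27870/x(2, -94) = -2/(-58/3) + 27870/(-1) = -2*(-3/58) + 27870*(-1) = 3/29 - 27870 = -808227/29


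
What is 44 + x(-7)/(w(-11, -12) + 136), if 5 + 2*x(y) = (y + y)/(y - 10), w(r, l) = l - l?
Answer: 203385/4624 ≈ 43.985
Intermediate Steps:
w(r, l) = 0
x(y) = -5/2 + y/(-10 + y) (x(y) = -5/2 + ((y + y)/(y - 10))/2 = -5/2 + ((2*y)/(-10 + y))/2 = -5/2 + (2*y/(-10 + y))/2 = -5/2 + y/(-10 + y))
44 + x(-7)/(w(-11, -12) + 136) = 44 + ((50 - 3*(-7))/(2*(-10 - 7)))/(0 + 136) = 44 + ((½)*(50 + 21)/(-17))/136 = 44 + ((½)*(-1/17)*71)*(1/136) = 44 - 71/34*1/136 = 44 - 71/4624 = 203385/4624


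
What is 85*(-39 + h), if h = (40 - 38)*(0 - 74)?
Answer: -15895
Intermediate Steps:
h = -148 (h = 2*(-74) = -148)
85*(-39 + h) = 85*(-39 - 148) = 85*(-187) = -15895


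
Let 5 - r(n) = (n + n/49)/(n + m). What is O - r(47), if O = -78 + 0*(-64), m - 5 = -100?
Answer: -98783/1176 ≈ -83.999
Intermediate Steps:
m = -95 (m = 5 - 100 = -95)
r(n) = 5 - 50*n/(49*(-95 + n)) (r(n) = 5 - (n + n/49)/(n - 95) = 5 - (n + n*(1/49))/(-95 + n) = 5 - (n + n/49)/(-95 + n) = 5 - 50*n/49/(-95 + n) = 5 - 50*n/(49*(-95 + n)))
O = -78 (O = -78 + 0 = -78)
O - r(47) = -78 - 5*(-4655 + 39*47)/(49*(-95 + 47)) = -78 - 5*(-4655 + 1833)/(49*(-48)) = -78 - 5*(-1)*(-2822)/(49*48) = -78 - 1*7055/1176 = -78 - 7055/1176 = -98783/1176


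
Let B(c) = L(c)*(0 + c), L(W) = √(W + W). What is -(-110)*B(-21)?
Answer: -2310*I*√42 ≈ -14971.0*I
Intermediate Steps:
L(W) = √2*√W (L(W) = √(2*W) = √2*√W)
B(c) = √2*c^(3/2) (B(c) = (√2*√c)*(0 + c) = (√2*√c)*c = √2*c^(3/2))
-(-110)*B(-21) = -(-110)*√2*(-21)^(3/2) = -(-110)*√2*(-21*I*√21) = -(-110)*(-21*I*√42) = -2310*I*√42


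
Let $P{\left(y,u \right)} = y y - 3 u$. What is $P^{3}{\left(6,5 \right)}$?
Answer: $9261$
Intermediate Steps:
$P{\left(y,u \right)} = y^{2} - 3 u$
$P^{3}{\left(6,5 \right)} = \left(6^{2} - 15\right)^{3} = \left(36 - 15\right)^{3} = 21^{3} = 9261$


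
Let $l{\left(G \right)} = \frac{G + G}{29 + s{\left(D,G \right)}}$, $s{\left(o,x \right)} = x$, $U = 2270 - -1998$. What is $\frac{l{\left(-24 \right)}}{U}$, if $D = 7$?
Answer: $- \frac{12}{5335} \approx -0.0022493$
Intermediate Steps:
$U = 4268$ ($U = 2270 + 1998 = 4268$)
$l{\left(G \right)} = \frac{2 G}{29 + G}$ ($l{\left(G \right)} = \frac{G + G}{29 + G} = \frac{2 G}{29 + G}$)
$\frac{l{\left(-24 \right)}}{U} = \frac{2 \left(-24\right) \frac{1}{29 - 24}}{4268} = 2 \left(-24\right) \frac{1}{5} \cdot \frac{1}{4268} = \left(- \frac{48}{5}\right) \frac{1}{4268} = - \frac{12}{5335}$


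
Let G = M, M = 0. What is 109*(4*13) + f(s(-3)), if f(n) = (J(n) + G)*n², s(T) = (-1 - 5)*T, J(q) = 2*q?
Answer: 17332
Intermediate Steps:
G = 0
s(T) = -6*T
f(n) = 2*n³ (f(n) = (2*n + 0)*n² = (2*n)*n² = 2*n³)
109*(4*13) + f(s(-3)) = 109*(4*13) + 2*(-6*(-3))³ = 109*52 + 2*18³ = 5668 + 2*5832 = 5668 + 11664 = 17332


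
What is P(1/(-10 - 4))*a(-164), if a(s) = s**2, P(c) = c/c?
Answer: 26896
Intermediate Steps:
P(c) = 1
P(1/(-10 - 4))*a(-164) = 1*(-164)**2 = 1*26896 = 26896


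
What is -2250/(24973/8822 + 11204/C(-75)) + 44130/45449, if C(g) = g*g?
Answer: -5063976118239810/10876618936037 ≈ -465.58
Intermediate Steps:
C(g) = g²
-2250/(24973/8822 + 11204/C(-75)) + 44130/45449 = -2250/(24973/8822 + 11204/((-75)²)) + 44130/45449 = -2250/(24973*(1/8822) + 11204/5625) + 44130*(1/45449) = -2250/(24973/8822 + 11204*(1/5625)) + 44130/45449 = -2250/(24973/8822 + 11204/5625) + 44130/45449 = -2250/239314813/49623750 + 44130/45449 = -2250*49623750/239314813 + 44130/45449 = -111653437500/239314813 + 44130/45449 = -5063976118239810/10876618936037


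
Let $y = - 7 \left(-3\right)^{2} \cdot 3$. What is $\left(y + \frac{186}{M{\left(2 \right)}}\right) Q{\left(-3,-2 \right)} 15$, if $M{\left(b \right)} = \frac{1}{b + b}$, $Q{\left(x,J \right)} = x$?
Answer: $-24975$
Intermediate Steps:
$M{\left(b \right)} = \frac{1}{2 b}$
$y = -189$ ($y = \left(-7\right) 9 \cdot 3 = \left(-63\right) 3 = -189$)
$\left(y + \frac{186}{M{\left(2 \right)}}\right) Q{\left(-3,-2 \right)} 15 = \left(-189 + \frac{186}{\frac{1}{2} \cdot \frac{1}{2}}\right) \left(\left(-3\right) 15\right) = \left(-189 + \frac{186}{\frac{1}{2} \cdot \frac{1}{2}}\right) \left(-45\right) = \left(-189 + 186 \frac{1}{\frac{1}{4}}\right) \left(-45\right) = \left(-189 + 186 \cdot 4\right) \left(-45\right) = \left(-189 + 744\right) \left(-45\right) = 555 \left(-45\right) = -24975$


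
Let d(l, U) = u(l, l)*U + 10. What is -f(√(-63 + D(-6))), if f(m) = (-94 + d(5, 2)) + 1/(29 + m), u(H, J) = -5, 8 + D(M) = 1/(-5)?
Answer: 428589/4561 + 2*I*√445/4561 ≈ 93.968 + 0.0092502*I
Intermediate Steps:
D(M) = -41/5 (D(M) = -8 + 1/(-5) = -8 - ⅕ = -41/5)
d(l, U) = 10 - 5*U (d(l, U) = -5*U + 10 = 10 - 5*U)
f(m) = -94 + 1/(29 + m) (f(m) = (-94 + (10 - 5*2)) + 1/(29 + m) = (-94 + (10 - 10)) + 1/(29 + m) = (-94 + 0) + 1/(29 + m) = -94 + 1/(29 + m))
-f(√(-63 + D(-6))) = -(-2725 - 94*√(-63 - 41/5))/(29 + √(-63 - 41/5)) = -(-2725 - 188*I*√445/5)/(29 + √(-356/5)) = -(-2725 - 188*I*√445/5)/(29 + 2*I*√445/5)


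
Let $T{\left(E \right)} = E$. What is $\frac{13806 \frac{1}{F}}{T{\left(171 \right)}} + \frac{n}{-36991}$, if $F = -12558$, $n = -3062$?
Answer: $\frac{25917505}{339466407} \approx 0.076348$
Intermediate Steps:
$\frac{13806 \frac{1}{F}}{T{\left(171 \right)}} + \frac{n}{-36991} = \frac{13806 \frac{1}{-12558}}{171} - \frac{3062}{-36991} = 13806 \left(- \frac{1}{12558}\right) \frac{1}{171} - - \frac{3062}{36991} = \left(- \frac{177}{161}\right) \frac{1}{171} + \frac{3062}{36991} = - \frac{59}{9177} + \frac{3062}{36991} = \frac{25917505}{339466407}$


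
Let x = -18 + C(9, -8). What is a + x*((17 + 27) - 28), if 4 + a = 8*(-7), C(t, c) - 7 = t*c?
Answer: -1388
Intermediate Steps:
C(t, c) = 7 + c*t (C(t, c) = 7 + t*c = 7 + c*t)
a = -60 (a = -4 + 8*(-7) = -4 - 56 = -60)
x = -83 (x = -18 + (7 - 8*9) = -18 + (7 - 72) = -18 - 65 = -83)
a + x*((17 + 27) - 28) = -60 - 83*((17 + 27) - 28) = -60 - 83*(44 - 28) = -60 - 83*16 = -60 - 1328 = -1388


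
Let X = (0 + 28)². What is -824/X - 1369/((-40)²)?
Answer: -149481/78400 ≈ -1.9066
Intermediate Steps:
X = 784 (X = 28² = 784)
-824/X - 1369/((-40)²) = -824/784 - 1369/((-40)²) = -824*1/784 - 1369/1600 = -103/98 - 1369*1/1600 = -103/98 - 1369/1600 = -149481/78400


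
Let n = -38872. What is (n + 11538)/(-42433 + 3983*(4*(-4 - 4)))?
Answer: 27334/169889 ≈ 0.16089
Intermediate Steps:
(n + 11538)/(-42433 + 3983*(4*(-4 - 4))) = (-38872 + 11538)/(-42433 + 3983*(4*(-4 - 4))) = -27334/(-42433 + 3983*(4*(-8))) = -27334/(-42433 + 3983*(-32)) = -27334/(-42433 - 127456) = -27334/(-169889) = -27334*(-1/169889) = 27334/169889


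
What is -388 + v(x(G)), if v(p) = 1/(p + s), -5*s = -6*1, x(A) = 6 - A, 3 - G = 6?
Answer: -19783/51 ≈ -387.90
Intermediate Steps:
G = -3 (G = 3 - 1*6 = 3 - 6 = -3)
s = 6/5 (s = -(-6)/5 = -1/5*(-6) = 6/5 ≈ 1.2000)
v(p) = 1/(6/5 + p) (v(p) = 1/(p + 6/5) = 1/(6/5 + p))
-388 + v(x(G)) = -388 + 5/(6 + 5*(6 - 1*(-3))) = -388 + 5/(6 + 5*(6 + 3)) = -388 + 5/(6 + 5*9) = -388 + 5/(6 + 45) = -388 + 5/51 = -19783/51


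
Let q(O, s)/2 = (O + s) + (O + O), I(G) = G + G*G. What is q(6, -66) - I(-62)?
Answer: -3878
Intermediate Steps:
I(G) = G + G²
q(O, s) = 2*s + 6*O (q(O, s) = 2*((O + s) + (O + O)) = 2*((O + s) + 2*O) = 2*(s + 3*O) = 2*s + 6*O)
q(6, -66) - I(-62) = (2*(-66) + 6*6) - (-62)*(1 - 62) = (-132 + 36) - (-62)*(-61) = -96 - 1*3782 = -96 - 3782 = -3878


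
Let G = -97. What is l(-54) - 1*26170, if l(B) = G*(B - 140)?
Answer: -7352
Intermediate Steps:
l(B) = 13580 - 97*B (l(B) = -97*(B - 140) = -97*(-140 + B) = 13580 - 97*B)
l(-54) - 1*26170 = (13580 - 97*(-54)) - 1*26170 = (13580 + 5238) - 26170 = 18818 - 26170 = -7352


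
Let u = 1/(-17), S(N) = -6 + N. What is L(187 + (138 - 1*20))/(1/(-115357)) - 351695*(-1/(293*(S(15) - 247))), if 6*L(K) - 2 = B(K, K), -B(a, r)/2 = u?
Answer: -2839518179/69734 ≈ -40719.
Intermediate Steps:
u = -1/17 ≈ -0.058824
B(a, r) = 2/17 (B(a, r) = -2*(-1/17) = 2/17)
L(K) = 6/17 (L(K) = 1/3 + (1/6)*(2/17) = 1/3 + 1/51 = 6/17)
L(187 + (138 - 1*20))/(1/(-115357)) - 351695*(-1/(293*(S(15) - 247))) = 6/(17*(1/(-115357))) - 351695*(-1/(293*((-6 + 15) - 247))) = 6/(17*(-1/115357)) - 351695*(-1/(293*(9 - 247))) = (6/17)*(-115357) - 351695/((-238*(-293))) = -692142/17 - 351695/69734 = -2839518179/69734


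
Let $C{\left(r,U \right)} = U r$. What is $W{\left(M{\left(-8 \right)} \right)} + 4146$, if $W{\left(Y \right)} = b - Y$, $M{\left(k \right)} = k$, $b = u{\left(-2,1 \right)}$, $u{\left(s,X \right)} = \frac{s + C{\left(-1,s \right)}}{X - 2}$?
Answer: $4154$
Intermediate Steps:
$u{\left(s,X \right)} = 0$ ($u{\left(s,X \right)} = \frac{s + s \left(-1\right)}{X - 2} = \frac{s - s}{-2 + X} = \frac{0}{-2 + X} = 0$)
$b = 0$
$W{\left(Y \right)} = - Y$ ($W{\left(Y \right)} = 0 - Y = - Y$)
$W{\left(M{\left(-8 \right)} \right)} + 4146 = \left(-1\right) \left(-8\right) + 4146 = 8 + 4146 = 4154$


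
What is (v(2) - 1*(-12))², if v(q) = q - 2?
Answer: 144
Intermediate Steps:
v(q) = -2 + q
(v(2) - 1*(-12))² = ((-2 + 2) - 1*(-12))² = (0 + 12)² = 12² = 144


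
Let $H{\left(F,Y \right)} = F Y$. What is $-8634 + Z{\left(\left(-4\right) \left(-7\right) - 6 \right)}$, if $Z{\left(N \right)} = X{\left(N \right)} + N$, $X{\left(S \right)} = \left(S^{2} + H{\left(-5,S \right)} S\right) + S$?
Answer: $-10526$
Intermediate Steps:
$X{\left(S \right)} = S - 4 S^{2}$ ($X{\left(S \right)} = \left(S^{2} + - 5 S S\right) + S = \left(S^{2} - 5 S^{2}\right) + S = - 4 S^{2} + S = S - 4 S^{2}$)
$Z{\left(N \right)} = N + N \left(1 - 4 N\right)$ ($Z{\left(N \right)} = N \left(1 - 4 N\right) + N = N + N \left(1 - 4 N\right)$)
$-8634 + Z{\left(\left(-4\right) \left(-7\right) - 6 \right)} = -8634 + 2 \left(\left(-4\right) \left(-7\right) - 6\right) \left(1 - 2 \left(\left(-4\right) \left(-7\right) - 6\right)\right) = -8634 + 2 \left(28 - 6\right) \left(1 - 2 \left(28 - 6\right)\right) = -8634 + 2 \cdot 22 \left(1 - 44\right) = -8634 + 2 \cdot 22 \left(-43\right) = -8634 - 1892 = -10526$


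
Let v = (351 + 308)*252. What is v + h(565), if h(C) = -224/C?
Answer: 93828196/565 ≈ 1.6607e+5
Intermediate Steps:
v = 166068 (v = 659*252 = 166068)
v + h(565) = 166068 - 224/565 = 93828196/565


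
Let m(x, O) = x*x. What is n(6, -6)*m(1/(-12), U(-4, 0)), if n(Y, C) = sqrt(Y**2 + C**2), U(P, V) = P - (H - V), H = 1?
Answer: sqrt(2)/24 ≈ 0.058926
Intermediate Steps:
U(P, V) = -1 + P + V (U(P, V) = P - (1 - V) = P + (-1 + V) = -1 + P + V)
m(x, O) = x**2
n(Y, C) = sqrt(C**2 + Y**2)
n(6, -6)*m(1/(-12), U(-4, 0)) = sqrt((-6)**2 + 6**2)*(1/(-12))**2 = sqrt(36 + 36)*(-1/12)**2 = sqrt(72)*(1/144) = (6*sqrt(2))*(1/144) = sqrt(2)/24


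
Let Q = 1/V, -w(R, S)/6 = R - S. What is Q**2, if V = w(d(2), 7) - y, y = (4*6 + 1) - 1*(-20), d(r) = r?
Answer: 1/225 ≈ 0.0044444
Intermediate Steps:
w(R, S) = -6*R + 6*S (w(R, S) = -6*(R - S) = -6*R + 6*S)
y = 45 (y = (24 + 1) + 20 = 25 + 20 = 45)
V = -15 (V = (-6*2 + 6*7) - 1*45 = (-12 + 42) - 45 = 30 - 45 = -15)
Q = -1/15 (Q = 1/(-15) = -1/15 ≈ -0.066667)
Q**2 = (-1/15)**2 = 1/225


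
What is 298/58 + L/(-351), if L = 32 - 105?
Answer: 54416/10179 ≈ 5.3459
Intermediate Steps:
L = -73
298/58 + L/(-351) = 298/58 - 73/(-351) = 298*(1/58) - 73*(-1/351) = 149/29 + 73/351 = 54416/10179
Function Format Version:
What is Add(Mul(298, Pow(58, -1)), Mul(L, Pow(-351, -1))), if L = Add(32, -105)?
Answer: Rational(54416, 10179) ≈ 5.3459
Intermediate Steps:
L = -73
Add(Mul(298, Pow(58, -1)), Mul(L, Pow(-351, -1))) = Add(Mul(298, Pow(58, -1)), Mul(-73, Pow(-351, -1))) = Add(Mul(298, Rational(1, 58)), Mul(-73, Rational(-1, 351))) = Add(Rational(149, 29), Rational(73, 351)) = Rational(54416, 10179)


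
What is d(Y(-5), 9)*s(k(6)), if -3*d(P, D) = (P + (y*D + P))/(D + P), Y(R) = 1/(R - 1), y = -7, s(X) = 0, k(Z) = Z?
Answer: 0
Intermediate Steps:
Y(R) = 1/(-1 + R)
d(P, D) = -(-7*D + 2*P)/(3*(D + P)) (d(P, D) = -(P + (-7*D + P))/(3*(D + P)) = -(P + (P - 7*D))/(3*(D + P)) = -(-7*D + 2*P)/(3*(D + P)))
d(Y(-5), 9)*s(k(6)) = ((-2/(-1 - 5) + 7*9)/(3*(9 + 1/(-1 - 5))))*0 = ((-2/(-6) + 63)/(3*(9 + 1/(-6))))*0 = ((-2*(-⅙) + 63)/(3*(9 - ⅙)))*0 = ((⅓ + 63)/(3*(53/6)))*0 = ((⅓)*(6/53)*(190/3))*0 = (380/159)*0 = 0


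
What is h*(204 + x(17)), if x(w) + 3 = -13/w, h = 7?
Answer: 23828/17 ≈ 1401.6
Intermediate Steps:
x(w) = -3 - 13/w
h*(204 + x(17)) = 7*(204 + (-3 - 13/17)) = 7*(204 - 64/17) = 7*(3404/17) = 23828/17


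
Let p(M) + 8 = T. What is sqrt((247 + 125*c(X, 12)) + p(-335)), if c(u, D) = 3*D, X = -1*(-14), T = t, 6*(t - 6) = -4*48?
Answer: sqrt(4713) ≈ 68.651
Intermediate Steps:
t = -26 (t = 6 + (-4*48)/6 = 6 + (1/6)*(-192) = 6 - 32 = -26)
T = -26
p(M) = -34 (p(M) = -8 - 26 = -34)
X = 14
sqrt((247 + 125*c(X, 12)) + p(-335)) = sqrt((247 + 125*(3*12)) - 34) = sqrt((247 + 125*36) - 34) = sqrt((247 + 4500) - 34) = sqrt(4747 - 34) = sqrt(4713)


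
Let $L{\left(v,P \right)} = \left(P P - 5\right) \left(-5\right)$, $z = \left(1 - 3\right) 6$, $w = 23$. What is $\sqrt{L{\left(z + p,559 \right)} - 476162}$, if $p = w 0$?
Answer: $i \sqrt{2038542} \approx 1427.8 i$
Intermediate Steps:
$p = 0$ ($p = 23 \cdot 0 = 0$)
$z = -12$ ($z = \left(-2\right) 6 = -12$)
$L{\left(v,P \right)} = 25 - 5 P^{2}$ ($L{\left(v,P \right)} = \left(P^{2} - 5\right) \left(-5\right) = \left(-5 + P^{2}\right) \left(-5\right) = 25 - 5 P^{2}$)
$\sqrt{L{\left(z + p,559 \right)} - 476162} = \sqrt{\left(25 - 5 \cdot 559^{2}\right) - 476162} = \sqrt{\left(25 - 1562405\right) - 476162} = \sqrt{-1562380 - 476162} = \sqrt{-2038542} = i \sqrt{2038542}$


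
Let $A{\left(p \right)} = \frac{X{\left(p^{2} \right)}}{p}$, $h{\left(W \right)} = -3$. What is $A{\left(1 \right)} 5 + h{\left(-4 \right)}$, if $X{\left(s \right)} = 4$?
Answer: $17$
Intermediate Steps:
$A{\left(p \right)} = \frac{4}{p}$
$A{\left(1 \right)} 5 + h{\left(-4 \right)} = \frac{4}{1} \cdot 5 - 3 = 4 \cdot 1 \cdot 5 - 3 = 4 \cdot 5 - 3 = 20 - 3 = 17$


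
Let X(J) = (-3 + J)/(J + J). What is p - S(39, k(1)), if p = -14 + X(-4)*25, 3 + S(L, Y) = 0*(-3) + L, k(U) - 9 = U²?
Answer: -225/8 ≈ -28.125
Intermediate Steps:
X(J) = (-3 + J)/(2*J) (X(J) = (-3 + J)/((2*J)) = (-3 + J)*(1/(2*J)) = (-3 + J)/(2*J))
k(U) = 9 + U²
S(L, Y) = -3 + L (S(L, Y) = -3 + (0*(-3) + L) = -3 + (0 + L) = -3 + L)
p = 63/8 (p = -14 + ((½)*(-3 - 4)/(-4))*25 = -14 + ((½)*(-¼)*(-7))*25 = -14 + (7/8)*25 = -14 + 175/8 = 63/8 ≈ 7.8750)
p - S(39, k(1)) = 63/8 - (-3 + 39) = 63/8 - 1*36 = 63/8 - 36 = -225/8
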